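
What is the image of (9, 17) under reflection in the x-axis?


Reflection across x-axis: (x, y) -> (x, -y)
(9, 17) -> (9, -17)

(9, -17)


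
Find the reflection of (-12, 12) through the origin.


Reflection through origin: (x, y) -> (-x, -y)
(-12, 12) -> (12, -12)

(12, -12)


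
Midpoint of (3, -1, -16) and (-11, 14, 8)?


Midpoint = ((3+-11)/2, (-1+14)/2, (-16+8)/2) = (-4, 6.5, -4)

(-4, 6.5, -4)


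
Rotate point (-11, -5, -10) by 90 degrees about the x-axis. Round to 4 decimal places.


x' = -11
y' = -5*cos(90) - -10*sin(90) = 10
z' = -5*sin(90) + -10*cos(90) = -5

(-11, 10, -5)


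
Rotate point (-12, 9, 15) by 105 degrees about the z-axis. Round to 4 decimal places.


x' = -12*cos(105) - 9*sin(105) = -5.5875
y' = -12*sin(105) + 9*cos(105) = -13.9205
z' = 15

(-5.5875, -13.9205, 15)


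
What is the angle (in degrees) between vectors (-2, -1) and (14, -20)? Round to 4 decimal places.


dot = -2*14 + -1*-20 = -8
|u| = 2.2361, |v| = 24.4131
cos(angle) = -0.1465
angle = 98.427 degrees

98.427 degrees


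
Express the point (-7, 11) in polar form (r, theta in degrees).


r = sqrt((-7)^2 + 11^2) = 13.0384
theta = atan2(11, -7) = 122.4712 degrees

r = 13.0384, theta = 122.4712 degrees


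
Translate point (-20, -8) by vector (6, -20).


Translation: (x+dx, y+dy) = (-20+6, -8+-20) = (-14, -28)

(-14, -28)


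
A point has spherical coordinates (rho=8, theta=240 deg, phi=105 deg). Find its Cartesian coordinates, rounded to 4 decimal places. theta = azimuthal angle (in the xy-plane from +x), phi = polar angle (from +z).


x = 8 * sin(105) * cos(240) = -3.8637
y = 8 * sin(105) * sin(240) = -6.6921
z = 8 * cos(105) = -2.0706

(-3.8637, -6.6921, -2.0706)


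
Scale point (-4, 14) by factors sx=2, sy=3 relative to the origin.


Scaling: (x*sx, y*sy) = (-4*2, 14*3) = (-8, 42)

(-8, 42)


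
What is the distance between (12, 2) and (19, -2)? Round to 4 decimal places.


d = sqrt((19-12)^2 + (-2-2)^2) = 8.0623

8.0623


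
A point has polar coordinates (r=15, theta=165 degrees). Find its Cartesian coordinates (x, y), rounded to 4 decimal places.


x = 15 * cos(165) = -14.4889
y = 15 * sin(165) = 3.8823

(-14.4889, 3.8823)


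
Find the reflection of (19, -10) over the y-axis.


Reflection across y-axis: (x, y) -> (-x, y)
(19, -10) -> (-19, -10)

(-19, -10)


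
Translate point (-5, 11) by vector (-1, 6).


Translation: (x+dx, y+dy) = (-5+-1, 11+6) = (-6, 17)

(-6, 17)


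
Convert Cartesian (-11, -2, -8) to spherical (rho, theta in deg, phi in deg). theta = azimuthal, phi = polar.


rho = sqrt((-11)^2 + (-2)^2 + (-8)^2) = 13.7477
theta = atan2(-2, -11) = 190.3048 deg
phi = acos(-8/13.7477) = 125.5853 deg

rho = 13.7477, theta = 190.3048 deg, phi = 125.5853 deg


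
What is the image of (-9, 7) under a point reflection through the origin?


Reflection through origin: (x, y) -> (-x, -y)
(-9, 7) -> (9, -7)

(9, -7)


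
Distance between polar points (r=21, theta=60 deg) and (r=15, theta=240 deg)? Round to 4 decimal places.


d = sqrt(r1^2 + r2^2 - 2*r1*r2*cos(t2-t1))
d = sqrt(21^2 + 15^2 - 2*21*15*cos(240-60)) = 36

36


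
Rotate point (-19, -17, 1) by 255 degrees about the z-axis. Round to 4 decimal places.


x' = -19*cos(255) - -17*sin(255) = -11.5032
y' = -19*sin(255) + -17*cos(255) = 22.7525
z' = 1

(-11.5032, 22.7525, 1)


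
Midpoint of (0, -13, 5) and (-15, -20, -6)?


Midpoint = ((0+-15)/2, (-13+-20)/2, (5+-6)/2) = (-7.5, -16.5, -0.5)

(-7.5, -16.5, -0.5)


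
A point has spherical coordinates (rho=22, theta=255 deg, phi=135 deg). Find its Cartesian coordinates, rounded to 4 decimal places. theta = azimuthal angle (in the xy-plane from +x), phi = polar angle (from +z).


x = 22 * sin(135) * cos(255) = -4.0263
y = 22 * sin(135) * sin(255) = -15.0263
z = 22 * cos(135) = -15.5563

(-4.0263, -15.0263, -15.5563)


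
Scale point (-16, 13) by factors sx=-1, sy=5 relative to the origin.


Scaling: (x*sx, y*sy) = (-16*-1, 13*5) = (16, 65)

(16, 65)


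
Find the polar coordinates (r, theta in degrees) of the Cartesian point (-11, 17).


r = sqrt((-11)^2 + 17^2) = 20.2485
theta = atan2(17, -11) = 122.9052 degrees

r = 20.2485, theta = 122.9052 degrees


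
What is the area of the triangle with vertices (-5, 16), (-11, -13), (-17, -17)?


Area = |x1(y2-y3) + x2(y3-y1) + x3(y1-y2)| / 2
= |-5*(-13--17) + -11*(-17-16) + -17*(16--13)| / 2
= 75

75


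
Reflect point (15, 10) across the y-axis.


Reflection across y-axis: (x, y) -> (-x, y)
(15, 10) -> (-15, 10)

(-15, 10)


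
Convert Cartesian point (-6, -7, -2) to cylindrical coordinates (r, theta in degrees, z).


r = sqrt((-6)^2 + (-7)^2) = 9.2195
theta = atan2(-7, -6) = 229.3987 deg
z = -2

r = 9.2195, theta = 229.3987 deg, z = -2


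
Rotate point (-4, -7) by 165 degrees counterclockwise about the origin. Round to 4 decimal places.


x' = -4*cos(165) - -7*sin(165) = 5.6754
y' = -4*sin(165) + -7*cos(165) = 5.7262

(5.6754, 5.7262)


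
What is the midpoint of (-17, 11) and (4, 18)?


Midpoint = ((-17+4)/2, (11+18)/2) = (-6.5, 14.5)

(-6.5, 14.5)


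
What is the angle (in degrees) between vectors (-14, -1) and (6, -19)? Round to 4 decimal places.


dot = -14*6 + -1*-19 = -65
|u| = 14.0357, |v| = 19.9249
cos(angle) = -0.2324
angle = 103.44 degrees

103.44 degrees


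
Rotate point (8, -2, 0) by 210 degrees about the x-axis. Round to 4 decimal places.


x' = 8
y' = -2*cos(210) - 0*sin(210) = 1.7321
z' = -2*sin(210) + 0*cos(210) = 1

(8, 1.7321, 1)


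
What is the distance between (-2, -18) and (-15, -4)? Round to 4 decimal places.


d = sqrt((-15--2)^2 + (-4--18)^2) = 19.105

19.105


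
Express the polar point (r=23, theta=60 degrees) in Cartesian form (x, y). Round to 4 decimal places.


x = 23 * cos(60) = 11.5
y = 23 * sin(60) = 19.9186

(11.5, 19.9186)


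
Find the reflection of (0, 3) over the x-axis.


Reflection across x-axis: (x, y) -> (x, -y)
(0, 3) -> (0, -3)

(0, -3)


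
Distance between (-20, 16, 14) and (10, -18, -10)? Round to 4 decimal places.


d = sqrt((10--20)^2 + (-18-16)^2 + (-10-14)^2) = 51.303

51.303


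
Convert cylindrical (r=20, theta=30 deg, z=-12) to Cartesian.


x = 20 * cos(30) = 17.3205
y = 20 * sin(30) = 10
z = -12

(17.3205, 10, -12)


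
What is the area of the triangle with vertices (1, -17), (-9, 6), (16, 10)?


Area = |x1(y2-y3) + x2(y3-y1) + x3(y1-y2)| / 2
= |1*(6-10) + -9*(10--17) + 16*(-17-6)| / 2
= 307.5

307.5


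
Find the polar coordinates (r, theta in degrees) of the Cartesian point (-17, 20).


r = sqrt((-17)^2 + 20^2) = 26.2488
theta = atan2(20, -17) = 130.3645 degrees

r = 26.2488, theta = 130.3645 degrees


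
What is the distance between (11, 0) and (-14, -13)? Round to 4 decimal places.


d = sqrt((-14-11)^2 + (-13-0)^2) = 28.178

28.178


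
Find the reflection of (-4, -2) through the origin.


Reflection through origin: (x, y) -> (-x, -y)
(-4, -2) -> (4, 2)

(4, 2)


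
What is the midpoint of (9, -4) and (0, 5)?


Midpoint = ((9+0)/2, (-4+5)/2) = (4.5, 0.5)

(4.5, 0.5)


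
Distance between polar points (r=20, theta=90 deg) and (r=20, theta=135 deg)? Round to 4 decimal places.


d = sqrt(r1^2 + r2^2 - 2*r1*r2*cos(t2-t1))
d = sqrt(20^2 + 20^2 - 2*20*20*cos(135-90)) = 15.3073

15.3073


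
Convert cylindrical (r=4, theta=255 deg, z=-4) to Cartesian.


x = 4 * cos(255) = -1.0353
y = 4 * sin(255) = -3.8637
z = -4

(-1.0353, -3.8637, -4)


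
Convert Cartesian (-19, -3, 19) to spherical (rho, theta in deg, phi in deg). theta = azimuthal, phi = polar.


rho = sqrt((-19)^2 + (-3)^2 + 19^2) = 27.037
theta = atan2(-3, -19) = 188.9726 deg
phi = acos(19/27.037) = 45.3527 deg

rho = 27.037, theta = 188.9726 deg, phi = 45.3527 deg


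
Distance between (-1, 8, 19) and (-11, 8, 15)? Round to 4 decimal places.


d = sqrt((-11--1)^2 + (8-8)^2 + (15-19)^2) = 10.7703

10.7703


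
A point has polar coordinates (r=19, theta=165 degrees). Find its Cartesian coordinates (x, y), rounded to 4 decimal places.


x = 19 * cos(165) = -18.3526
y = 19 * sin(165) = 4.9176

(-18.3526, 4.9176)


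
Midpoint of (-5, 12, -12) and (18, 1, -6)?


Midpoint = ((-5+18)/2, (12+1)/2, (-12+-6)/2) = (6.5, 6.5, -9)

(6.5, 6.5, -9)


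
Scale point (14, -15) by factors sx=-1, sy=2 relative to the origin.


Scaling: (x*sx, y*sy) = (14*-1, -15*2) = (-14, -30)

(-14, -30)


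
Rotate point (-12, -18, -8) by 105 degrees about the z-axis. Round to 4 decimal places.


x' = -12*cos(105) - -18*sin(105) = 20.4925
y' = -12*sin(105) + -18*cos(105) = -6.9324
z' = -8

(20.4925, -6.9324, -8)


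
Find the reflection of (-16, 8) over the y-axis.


Reflection across y-axis: (x, y) -> (-x, y)
(-16, 8) -> (16, 8)

(16, 8)


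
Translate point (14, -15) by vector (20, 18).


Translation: (x+dx, y+dy) = (14+20, -15+18) = (34, 3)

(34, 3)


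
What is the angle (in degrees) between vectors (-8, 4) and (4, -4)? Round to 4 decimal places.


dot = -8*4 + 4*-4 = -48
|u| = 8.9443, |v| = 5.6569
cos(angle) = -0.9487
angle = 161.5651 degrees

161.5651 degrees


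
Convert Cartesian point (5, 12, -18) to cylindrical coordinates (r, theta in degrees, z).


r = sqrt(5^2 + 12^2) = 13
theta = atan2(12, 5) = 67.3801 deg
z = -18

r = 13, theta = 67.3801 deg, z = -18


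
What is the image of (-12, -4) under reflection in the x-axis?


Reflection across x-axis: (x, y) -> (x, -y)
(-12, -4) -> (-12, 4)

(-12, 4)


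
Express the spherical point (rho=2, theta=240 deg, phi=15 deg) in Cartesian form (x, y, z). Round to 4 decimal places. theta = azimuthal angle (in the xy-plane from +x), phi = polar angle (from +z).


x = 2 * sin(15) * cos(240) = -0.2588
y = 2 * sin(15) * sin(240) = -0.4483
z = 2 * cos(15) = 1.9319

(-0.2588, -0.4483, 1.9319)


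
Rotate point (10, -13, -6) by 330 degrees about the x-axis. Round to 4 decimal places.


x' = 10
y' = -13*cos(330) - -6*sin(330) = -14.2583
z' = -13*sin(330) + -6*cos(330) = 1.3038

(10, -14.2583, 1.3038)


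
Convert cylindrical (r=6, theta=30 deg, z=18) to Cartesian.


x = 6 * cos(30) = 5.1962
y = 6 * sin(30) = 3
z = 18

(5.1962, 3, 18)


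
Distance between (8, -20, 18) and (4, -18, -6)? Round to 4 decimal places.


d = sqrt((4-8)^2 + (-18--20)^2 + (-6-18)^2) = 24.4131

24.4131


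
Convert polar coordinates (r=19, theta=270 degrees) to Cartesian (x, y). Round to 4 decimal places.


x = 19 * cos(270) = 0
y = 19 * sin(270) = -19

(0, -19)


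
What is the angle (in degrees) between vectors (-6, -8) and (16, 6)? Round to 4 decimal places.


dot = -6*16 + -8*6 = -144
|u| = 10, |v| = 17.088
cos(angle) = -0.8427
angle = 147.4259 degrees

147.4259 degrees


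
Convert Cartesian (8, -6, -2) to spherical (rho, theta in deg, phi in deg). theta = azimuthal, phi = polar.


rho = sqrt(8^2 + (-6)^2 + (-2)^2) = 10.198
theta = atan2(-6, 8) = 323.1301 deg
phi = acos(-2/10.198) = 101.3099 deg

rho = 10.198, theta = 323.1301 deg, phi = 101.3099 deg


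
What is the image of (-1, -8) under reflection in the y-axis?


Reflection across y-axis: (x, y) -> (-x, y)
(-1, -8) -> (1, -8)

(1, -8)


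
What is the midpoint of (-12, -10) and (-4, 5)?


Midpoint = ((-12+-4)/2, (-10+5)/2) = (-8, -2.5)

(-8, -2.5)


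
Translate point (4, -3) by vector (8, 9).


Translation: (x+dx, y+dy) = (4+8, -3+9) = (12, 6)

(12, 6)


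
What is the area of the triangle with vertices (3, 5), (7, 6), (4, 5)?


Area = |x1(y2-y3) + x2(y3-y1) + x3(y1-y2)| / 2
= |3*(6-5) + 7*(5-5) + 4*(5-6)| / 2
= 0.5

0.5


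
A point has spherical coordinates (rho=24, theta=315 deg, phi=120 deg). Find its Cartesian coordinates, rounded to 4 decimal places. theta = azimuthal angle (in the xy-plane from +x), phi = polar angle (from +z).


x = 24 * sin(120) * cos(315) = 14.6969
y = 24 * sin(120) * sin(315) = -14.6969
z = 24 * cos(120) = -12

(14.6969, -14.6969, -12)


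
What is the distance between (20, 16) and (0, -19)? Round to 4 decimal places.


d = sqrt((0-20)^2 + (-19-16)^2) = 40.3113

40.3113


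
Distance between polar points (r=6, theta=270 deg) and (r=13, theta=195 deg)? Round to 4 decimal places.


d = sqrt(r1^2 + r2^2 - 2*r1*r2*cos(t2-t1))
d = sqrt(6^2 + 13^2 - 2*6*13*cos(195-270)) = 12.8306

12.8306


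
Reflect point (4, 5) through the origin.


Reflection through origin: (x, y) -> (-x, -y)
(4, 5) -> (-4, -5)

(-4, -5)


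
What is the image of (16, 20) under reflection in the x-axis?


Reflection across x-axis: (x, y) -> (x, -y)
(16, 20) -> (16, -20)

(16, -20)


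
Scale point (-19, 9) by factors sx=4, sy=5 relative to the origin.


Scaling: (x*sx, y*sy) = (-19*4, 9*5) = (-76, 45)

(-76, 45)


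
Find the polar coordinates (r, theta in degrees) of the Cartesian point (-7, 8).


r = sqrt((-7)^2 + 8^2) = 10.6301
theta = atan2(8, -7) = 131.1859 degrees

r = 10.6301, theta = 131.1859 degrees


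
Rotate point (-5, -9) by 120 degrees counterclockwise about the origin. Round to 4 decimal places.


x' = -5*cos(120) - -9*sin(120) = 10.2942
y' = -5*sin(120) + -9*cos(120) = 0.1699

(10.2942, 0.1699)


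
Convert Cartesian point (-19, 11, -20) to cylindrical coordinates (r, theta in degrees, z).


r = sqrt((-19)^2 + 11^2) = 21.9545
theta = atan2(11, -19) = 149.9314 deg
z = -20

r = 21.9545, theta = 149.9314 deg, z = -20


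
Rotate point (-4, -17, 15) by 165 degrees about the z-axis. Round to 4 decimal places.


x' = -4*cos(165) - -17*sin(165) = 8.2636
y' = -4*sin(165) + -17*cos(165) = 15.3855
z' = 15

(8.2636, 15.3855, 15)


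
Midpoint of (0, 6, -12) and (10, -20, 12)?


Midpoint = ((0+10)/2, (6+-20)/2, (-12+12)/2) = (5, -7, 0)

(5, -7, 0)


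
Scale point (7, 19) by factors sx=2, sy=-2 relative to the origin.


Scaling: (x*sx, y*sy) = (7*2, 19*-2) = (14, -38)

(14, -38)


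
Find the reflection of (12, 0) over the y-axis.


Reflection across y-axis: (x, y) -> (-x, y)
(12, 0) -> (-12, 0)

(-12, 0)


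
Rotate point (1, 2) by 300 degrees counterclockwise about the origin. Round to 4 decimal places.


x' = 1*cos(300) - 2*sin(300) = 2.2321
y' = 1*sin(300) + 2*cos(300) = 0.134

(2.2321, 0.134)


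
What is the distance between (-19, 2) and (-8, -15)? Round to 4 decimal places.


d = sqrt((-8--19)^2 + (-15-2)^2) = 20.2485

20.2485


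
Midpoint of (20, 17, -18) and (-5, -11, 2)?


Midpoint = ((20+-5)/2, (17+-11)/2, (-18+2)/2) = (7.5, 3, -8)

(7.5, 3, -8)


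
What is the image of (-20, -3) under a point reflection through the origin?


Reflection through origin: (x, y) -> (-x, -y)
(-20, -3) -> (20, 3)

(20, 3)


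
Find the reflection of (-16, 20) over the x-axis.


Reflection across x-axis: (x, y) -> (x, -y)
(-16, 20) -> (-16, -20)

(-16, -20)


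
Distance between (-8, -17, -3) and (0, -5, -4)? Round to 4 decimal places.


d = sqrt((0--8)^2 + (-5--17)^2 + (-4--3)^2) = 14.4568

14.4568


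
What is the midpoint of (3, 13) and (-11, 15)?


Midpoint = ((3+-11)/2, (13+15)/2) = (-4, 14)

(-4, 14)


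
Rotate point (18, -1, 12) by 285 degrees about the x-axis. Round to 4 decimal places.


x' = 18
y' = -1*cos(285) - 12*sin(285) = 11.3323
z' = -1*sin(285) + 12*cos(285) = 4.0718

(18, 11.3323, 4.0718)


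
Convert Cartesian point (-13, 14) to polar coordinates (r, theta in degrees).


r = sqrt((-13)^2 + 14^2) = 19.105
theta = atan2(14, -13) = 132.8789 degrees

r = 19.105, theta = 132.8789 degrees


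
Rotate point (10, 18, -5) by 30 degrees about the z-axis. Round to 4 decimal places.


x' = 10*cos(30) - 18*sin(30) = -0.3397
y' = 10*sin(30) + 18*cos(30) = 20.5885
z' = -5

(-0.3397, 20.5885, -5)


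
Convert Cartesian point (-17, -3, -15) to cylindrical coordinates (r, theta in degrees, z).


r = sqrt((-17)^2 + (-3)^2) = 17.2627
theta = atan2(-3, -17) = 190.008 deg
z = -15

r = 17.2627, theta = 190.008 deg, z = -15


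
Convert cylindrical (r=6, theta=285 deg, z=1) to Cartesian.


x = 6 * cos(285) = 1.5529
y = 6 * sin(285) = -5.7956
z = 1

(1.5529, -5.7956, 1)


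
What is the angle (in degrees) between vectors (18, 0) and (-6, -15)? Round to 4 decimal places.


dot = 18*-6 + 0*-15 = -108
|u| = 18, |v| = 16.1555
cos(angle) = -0.3714
angle = 111.8014 degrees

111.8014 degrees


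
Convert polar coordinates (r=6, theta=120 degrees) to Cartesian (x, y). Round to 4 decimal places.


x = 6 * cos(120) = -3
y = 6 * sin(120) = 5.1962

(-3, 5.1962)


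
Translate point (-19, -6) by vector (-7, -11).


Translation: (x+dx, y+dy) = (-19+-7, -6+-11) = (-26, -17)

(-26, -17)


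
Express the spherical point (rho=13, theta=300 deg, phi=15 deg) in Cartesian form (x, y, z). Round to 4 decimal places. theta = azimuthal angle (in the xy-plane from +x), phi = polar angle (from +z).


x = 13 * sin(15) * cos(300) = 1.6823
y = 13 * sin(15) * sin(300) = -2.9139
z = 13 * cos(15) = 12.557

(1.6823, -2.9139, 12.557)


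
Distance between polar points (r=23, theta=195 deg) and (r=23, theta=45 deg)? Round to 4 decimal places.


d = sqrt(r1^2 + r2^2 - 2*r1*r2*cos(t2-t1))
d = sqrt(23^2 + 23^2 - 2*23*23*cos(45-195)) = 44.4326

44.4326


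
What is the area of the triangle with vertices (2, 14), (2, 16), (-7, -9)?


Area = |x1(y2-y3) + x2(y3-y1) + x3(y1-y2)| / 2
= |2*(16--9) + 2*(-9-14) + -7*(14-16)| / 2
= 9

9


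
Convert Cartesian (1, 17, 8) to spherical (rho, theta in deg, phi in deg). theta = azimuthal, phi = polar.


rho = sqrt(1^2 + 17^2 + 8^2) = 18.8149
theta = atan2(17, 1) = 86.6335 deg
phi = acos(8/18.8149) = 64.837 deg

rho = 18.8149, theta = 86.6335 deg, phi = 64.837 deg


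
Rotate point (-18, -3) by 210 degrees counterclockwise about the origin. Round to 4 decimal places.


x' = -18*cos(210) - -3*sin(210) = 14.0885
y' = -18*sin(210) + -3*cos(210) = 11.5981

(14.0885, 11.5981)


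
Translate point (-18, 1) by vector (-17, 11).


Translation: (x+dx, y+dy) = (-18+-17, 1+11) = (-35, 12)

(-35, 12)


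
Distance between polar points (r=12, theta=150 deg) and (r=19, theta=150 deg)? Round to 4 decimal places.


d = sqrt(r1^2 + r2^2 - 2*r1*r2*cos(t2-t1))
d = sqrt(12^2 + 19^2 - 2*12*19*cos(150-150)) = 7

7


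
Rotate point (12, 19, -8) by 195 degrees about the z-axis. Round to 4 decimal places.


x' = 12*cos(195) - 19*sin(195) = -6.6735
y' = 12*sin(195) + 19*cos(195) = -21.4584
z' = -8

(-6.6735, -21.4584, -8)


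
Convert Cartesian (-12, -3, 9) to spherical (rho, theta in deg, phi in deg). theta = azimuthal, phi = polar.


rho = sqrt((-12)^2 + (-3)^2 + 9^2) = 15.2971
theta = atan2(-3, -12) = 194.0362 deg
phi = acos(9/15.2971) = 53.9601 deg

rho = 15.2971, theta = 194.0362 deg, phi = 53.9601 deg


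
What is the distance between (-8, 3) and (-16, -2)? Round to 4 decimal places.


d = sqrt((-16--8)^2 + (-2-3)^2) = 9.434

9.434


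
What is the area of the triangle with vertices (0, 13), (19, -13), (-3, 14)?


Area = |x1(y2-y3) + x2(y3-y1) + x3(y1-y2)| / 2
= |0*(-13-14) + 19*(14-13) + -3*(13--13)| / 2
= 29.5

29.5


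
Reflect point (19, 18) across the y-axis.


Reflection across y-axis: (x, y) -> (-x, y)
(19, 18) -> (-19, 18)

(-19, 18)


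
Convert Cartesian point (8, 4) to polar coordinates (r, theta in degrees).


r = sqrt(8^2 + 4^2) = 8.9443
theta = atan2(4, 8) = 26.5651 degrees

r = 8.9443, theta = 26.5651 degrees


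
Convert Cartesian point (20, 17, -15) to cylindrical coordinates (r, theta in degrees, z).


r = sqrt(20^2 + 17^2) = 26.2488
theta = atan2(17, 20) = 40.3645 deg
z = -15

r = 26.2488, theta = 40.3645 deg, z = -15


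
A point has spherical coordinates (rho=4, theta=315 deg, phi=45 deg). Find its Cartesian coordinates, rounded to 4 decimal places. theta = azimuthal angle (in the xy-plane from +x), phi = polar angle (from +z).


x = 4 * sin(45) * cos(315) = 2
y = 4 * sin(45) * sin(315) = -2
z = 4 * cos(45) = 2.8284

(2, -2, 2.8284)


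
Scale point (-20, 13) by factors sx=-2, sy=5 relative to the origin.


Scaling: (x*sx, y*sy) = (-20*-2, 13*5) = (40, 65)

(40, 65)


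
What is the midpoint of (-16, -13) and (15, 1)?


Midpoint = ((-16+15)/2, (-13+1)/2) = (-0.5, -6)

(-0.5, -6)


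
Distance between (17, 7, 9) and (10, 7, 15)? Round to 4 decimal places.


d = sqrt((10-17)^2 + (7-7)^2 + (15-9)^2) = 9.2195

9.2195


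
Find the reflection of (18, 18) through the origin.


Reflection through origin: (x, y) -> (-x, -y)
(18, 18) -> (-18, -18)

(-18, -18)


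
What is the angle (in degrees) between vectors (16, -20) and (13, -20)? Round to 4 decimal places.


dot = 16*13 + -20*-20 = 608
|u| = 25.6125, |v| = 23.8537
cos(angle) = 0.9952
angle = 5.6359 degrees

5.6359 degrees


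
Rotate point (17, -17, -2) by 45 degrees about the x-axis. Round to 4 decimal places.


x' = 17
y' = -17*cos(45) - -2*sin(45) = -10.6066
z' = -17*sin(45) + -2*cos(45) = -13.435

(17, -10.6066, -13.435)


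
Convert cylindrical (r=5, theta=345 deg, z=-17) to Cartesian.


x = 5 * cos(345) = 4.8296
y = 5 * sin(345) = -1.2941
z = -17

(4.8296, -1.2941, -17)


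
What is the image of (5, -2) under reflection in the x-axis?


Reflection across x-axis: (x, y) -> (x, -y)
(5, -2) -> (5, 2)

(5, 2)


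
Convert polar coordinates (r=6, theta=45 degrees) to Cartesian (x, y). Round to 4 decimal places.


x = 6 * cos(45) = 4.2426
y = 6 * sin(45) = 4.2426

(4.2426, 4.2426)


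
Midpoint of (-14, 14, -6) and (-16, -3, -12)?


Midpoint = ((-14+-16)/2, (14+-3)/2, (-6+-12)/2) = (-15, 5.5, -9)

(-15, 5.5, -9)


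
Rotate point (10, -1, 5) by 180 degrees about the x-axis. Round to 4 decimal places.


x' = 10
y' = -1*cos(180) - 5*sin(180) = 1
z' = -1*sin(180) + 5*cos(180) = -5

(10, 1, -5)


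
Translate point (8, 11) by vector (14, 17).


Translation: (x+dx, y+dy) = (8+14, 11+17) = (22, 28)

(22, 28)


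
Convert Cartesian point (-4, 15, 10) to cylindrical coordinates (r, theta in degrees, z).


r = sqrt((-4)^2 + 15^2) = 15.5242
theta = atan2(15, -4) = 104.9314 deg
z = 10

r = 15.5242, theta = 104.9314 deg, z = 10


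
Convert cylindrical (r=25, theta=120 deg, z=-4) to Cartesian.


x = 25 * cos(120) = -12.5
y = 25 * sin(120) = 21.6506
z = -4

(-12.5, 21.6506, -4)


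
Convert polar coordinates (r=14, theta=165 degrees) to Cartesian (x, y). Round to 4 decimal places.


x = 14 * cos(165) = -13.523
y = 14 * sin(165) = 3.6235

(-13.523, 3.6235)


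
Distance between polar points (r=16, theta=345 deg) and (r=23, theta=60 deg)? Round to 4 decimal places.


d = sqrt(r1^2 + r2^2 - 2*r1*r2*cos(t2-t1))
d = sqrt(16^2 + 23^2 - 2*16*23*cos(60-345)) = 24.3826

24.3826


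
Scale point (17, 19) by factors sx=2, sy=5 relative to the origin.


Scaling: (x*sx, y*sy) = (17*2, 19*5) = (34, 95)

(34, 95)


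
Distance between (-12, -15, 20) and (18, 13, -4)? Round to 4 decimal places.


d = sqrt((18--12)^2 + (13--15)^2 + (-4-20)^2) = 47.5395

47.5395


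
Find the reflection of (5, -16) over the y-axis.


Reflection across y-axis: (x, y) -> (-x, y)
(5, -16) -> (-5, -16)

(-5, -16)


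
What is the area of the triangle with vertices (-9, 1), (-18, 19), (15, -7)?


Area = |x1(y2-y3) + x2(y3-y1) + x3(y1-y2)| / 2
= |-9*(19--7) + -18*(-7-1) + 15*(1-19)| / 2
= 180

180


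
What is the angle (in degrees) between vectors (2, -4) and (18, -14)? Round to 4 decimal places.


dot = 2*18 + -4*-14 = 92
|u| = 4.4721, |v| = 22.8035
cos(angle) = 0.9021
angle = 25.56 degrees

25.56 degrees


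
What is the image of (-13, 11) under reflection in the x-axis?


Reflection across x-axis: (x, y) -> (x, -y)
(-13, 11) -> (-13, -11)

(-13, -11)


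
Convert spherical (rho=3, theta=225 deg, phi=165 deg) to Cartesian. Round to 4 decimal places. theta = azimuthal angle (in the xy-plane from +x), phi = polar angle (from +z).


x = 3 * sin(165) * cos(225) = -0.549
y = 3 * sin(165) * sin(225) = -0.549
z = 3 * cos(165) = -2.8978

(-0.549, -0.549, -2.8978)


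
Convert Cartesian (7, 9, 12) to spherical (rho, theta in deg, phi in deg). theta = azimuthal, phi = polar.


rho = sqrt(7^2 + 9^2 + 12^2) = 16.5529
theta = atan2(9, 7) = 52.125 deg
phi = acos(12/16.5529) = 43.5356 deg

rho = 16.5529, theta = 52.125 deg, phi = 43.5356 deg


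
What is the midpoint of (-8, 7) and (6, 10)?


Midpoint = ((-8+6)/2, (7+10)/2) = (-1, 8.5)

(-1, 8.5)


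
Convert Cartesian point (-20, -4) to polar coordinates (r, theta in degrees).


r = sqrt((-20)^2 + (-4)^2) = 20.3961
theta = atan2(-4, -20) = 191.3099 degrees

r = 20.3961, theta = 191.3099 degrees


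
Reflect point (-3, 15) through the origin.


Reflection through origin: (x, y) -> (-x, -y)
(-3, 15) -> (3, -15)

(3, -15)


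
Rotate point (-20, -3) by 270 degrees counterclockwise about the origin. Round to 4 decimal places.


x' = -20*cos(270) - -3*sin(270) = -3
y' = -20*sin(270) + -3*cos(270) = 20

(-3, 20)


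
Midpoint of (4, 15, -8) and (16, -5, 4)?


Midpoint = ((4+16)/2, (15+-5)/2, (-8+4)/2) = (10, 5, -2)

(10, 5, -2)


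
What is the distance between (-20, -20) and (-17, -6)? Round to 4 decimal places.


d = sqrt((-17--20)^2 + (-6--20)^2) = 14.3178

14.3178


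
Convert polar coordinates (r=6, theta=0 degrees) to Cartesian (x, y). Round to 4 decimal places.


x = 6 * cos(0) = 6
y = 6 * sin(0) = 0

(6, 0)


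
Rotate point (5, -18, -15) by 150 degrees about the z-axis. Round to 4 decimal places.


x' = 5*cos(150) - -18*sin(150) = 4.6699
y' = 5*sin(150) + -18*cos(150) = 18.0885
z' = -15

(4.6699, 18.0885, -15)


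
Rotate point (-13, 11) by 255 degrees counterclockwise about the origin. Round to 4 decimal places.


x' = -13*cos(255) - 11*sin(255) = 13.9898
y' = -13*sin(255) + 11*cos(255) = 9.71

(13.9898, 9.71)


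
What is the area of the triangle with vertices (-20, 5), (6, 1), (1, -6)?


Area = |x1(y2-y3) + x2(y3-y1) + x3(y1-y2)| / 2
= |-20*(1--6) + 6*(-6-5) + 1*(5-1)| / 2
= 101

101


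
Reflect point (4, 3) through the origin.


Reflection through origin: (x, y) -> (-x, -y)
(4, 3) -> (-4, -3)

(-4, -3)


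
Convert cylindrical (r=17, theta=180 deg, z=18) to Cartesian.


x = 17 * cos(180) = -17
y = 17 * sin(180) = 0
z = 18

(-17, 0, 18)


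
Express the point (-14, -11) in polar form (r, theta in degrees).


r = sqrt((-14)^2 + (-11)^2) = 17.8045
theta = atan2(-11, -14) = 218.1572 degrees

r = 17.8045, theta = 218.1572 degrees


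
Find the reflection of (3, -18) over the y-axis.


Reflection across y-axis: (x, y) -> (-x, y)
(3, -18) -> (-3, -18)

(-3, -18)


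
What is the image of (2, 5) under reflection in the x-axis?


Reflection across x-axis: (x, y) -> (x, -y)
(2, 5) -> (2, -5)

(2, -5)


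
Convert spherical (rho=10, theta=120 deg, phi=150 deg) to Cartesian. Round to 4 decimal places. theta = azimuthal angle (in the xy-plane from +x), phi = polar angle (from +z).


x = 10 * sin(150) * cos(120) = -2.5
y = 10 * sin(150) * sin(120) = 4.3301
z = 10 * cos(150) = -8.6603

(-2.5, 4.3301, -8.6603)


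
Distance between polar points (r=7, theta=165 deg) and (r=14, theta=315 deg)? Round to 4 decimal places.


d = sqrt(r1^2 + r2^2 - 2*r1*r2*cos(t2-t1))
d = sqrt(7^2 + 14^2 - 2*7*14*cos(315-165)) = 20.3652

20.3652


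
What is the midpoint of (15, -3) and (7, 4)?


Midpoint = ((15+7)/2, (-3+4)/2) = (11, 0.5)

(11, 0.5)


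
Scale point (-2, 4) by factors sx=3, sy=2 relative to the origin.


Scaling: (x*sx, y*sy) = (-2*3, 4*2) = (-6, 8)

(-6, 8)


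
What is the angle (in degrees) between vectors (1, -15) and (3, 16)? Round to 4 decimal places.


dot = 1*3 + -15*16 = -237
|u| = 15.0333, |v| = 16.2788
cos(angle) = -0.9684
angle = 165.5663 degrees

165.5663 degrees


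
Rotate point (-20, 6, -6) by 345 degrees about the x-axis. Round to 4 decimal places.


x' = -20
y' = 6*cos(345) - -6*sin(345) = 4.2426
z' = 6*sin(345) + -6*cos(345) = -7.3485

(-20, 4.2426, -7.3485)


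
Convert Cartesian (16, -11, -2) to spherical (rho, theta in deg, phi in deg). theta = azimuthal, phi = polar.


rho = sqrt(16^2 + (-11)^2 + (-2)^2) = 19.5192
theta = atan2(-11, 16) = 325.4915 deg
phi = acos(-2/19.5192) = 95.881 deg

rho = 19.5192, theta = 325.4915 deg, phi = 95.881 deg


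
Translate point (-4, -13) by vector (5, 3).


Translation: (x+dx, y+dy) = (-4+5, -13+3) = (1, -10)

(1, -10)


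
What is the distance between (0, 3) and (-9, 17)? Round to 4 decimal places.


d = sqrt((-9-0)^2 + (17-3)^2) = 16.6433

16.6433


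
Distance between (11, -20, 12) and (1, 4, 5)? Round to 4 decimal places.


d = sqrt((1-11)^2 + (4--20)^2 + (5-12)^2) = 26.9258

26.9258


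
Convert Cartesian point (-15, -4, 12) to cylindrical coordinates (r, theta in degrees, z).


r = sqrt((-15)^2 + (-4)^2) = 15.5242
theta = atan2(-4, -15) = 194.9314 deg
z = 12

r = 15.5242, theta = 194.9314 deg, z = 12


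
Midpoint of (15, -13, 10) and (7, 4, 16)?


Midpoint = ((15+7)/2, (-13+4)/2, (10+16)/2) = (11, -4.5, 13)

(11, -4.5, 13)


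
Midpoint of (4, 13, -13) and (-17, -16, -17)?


Midpoint = ((4+-17)/2, (13+-16)/2, (-13+-17)/2) = (-6.5, -1.5, -15)

(-6.5, -1.5, -15)


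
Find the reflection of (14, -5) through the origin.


Reflection through origin: (x, y) -> (-x, -y)
(14, -5) -> (-14, 5)

(-14, 5)


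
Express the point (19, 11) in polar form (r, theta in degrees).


r = sqrt(19^2 + 11^2) = 21.9545
theta = atan2(11, 19) = 30.0686 degrees

r = 21.9545, theta = 30.0686 degrees


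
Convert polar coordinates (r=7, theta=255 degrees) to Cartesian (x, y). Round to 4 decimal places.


x = 7 * cos(255) = -1.8117
y = 7 * sin(255) = -6.7615

(-1.8117, -6.7615)


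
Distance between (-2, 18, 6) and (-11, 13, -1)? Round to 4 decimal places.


d = sqrt((-11--2)^2 + (13-18)^2 + (-1-6)^2) = 12.4499

12.4499


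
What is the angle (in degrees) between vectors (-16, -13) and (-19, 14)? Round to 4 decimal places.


dot = -16*-19 + -13*14 = 122
|u| = 20.6155, |v| = 23.6008
cos(angle) = 0.2507
angle = 75.4782 degrees

75.4782 degrees


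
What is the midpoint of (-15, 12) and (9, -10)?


Midpoint = ((-15+9)/2, (12+-10)/2) = (-3, 1)

(-3, 1)


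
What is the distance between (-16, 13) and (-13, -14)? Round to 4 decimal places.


d = sqrt((-13--16)^2 + (-14-13)^2) = 27.1662

27.1662


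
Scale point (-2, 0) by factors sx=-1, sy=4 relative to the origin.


Scaling: (x*sx, y*sy) = (-2*-1, 0*4) = (2, 0)

(2, 0)


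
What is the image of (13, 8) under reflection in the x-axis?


Reflection across x-axis: (x, y) -> (x, -y)
(13, 8) -> (13, -8)

(13, -8)


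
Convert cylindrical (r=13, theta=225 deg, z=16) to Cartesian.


x = 13 * cos(225) = -9.1924
y = 13 * sin(225) = -9.1924
z = 16

(-9.1924, -9.1924, 16)


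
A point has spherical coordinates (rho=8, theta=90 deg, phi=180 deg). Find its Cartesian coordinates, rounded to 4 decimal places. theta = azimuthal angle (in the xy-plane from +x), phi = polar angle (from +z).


x = 8 * sin(180) * cos(90) = 0
y = 8 * sin(180) * sin(90) = 0
z = 8 * cos(180) = -8

(0, 0, -8)


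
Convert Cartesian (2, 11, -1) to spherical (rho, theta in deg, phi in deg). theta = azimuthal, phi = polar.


rho = sqrt(2^2 + 11^2 + (-1)^2) = 11.225
theta = atan2(11, 2) = 79.6952 deg
phi = acos(-1/11.225) = 95.1111 deg

rho = 11.225, theta = 79.6952 deg, phi = 95.1111 deg


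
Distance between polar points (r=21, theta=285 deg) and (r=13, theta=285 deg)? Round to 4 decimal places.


d = sqrt(r1^2 + r2^2 - 2*r1*r2*cos(t2-t1))
d = sqrt(21^2 + 13^2 - 2*21*13*cos(285-285)) = 8

8


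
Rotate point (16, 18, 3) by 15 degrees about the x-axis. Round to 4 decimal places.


x' = 16
y' = 18*cos(15) - 3*sin(15) = 16.6102
z' = 18*sin(15) + 3*cos(15) = 7.5565

(16, 16.6102, 7.5565)


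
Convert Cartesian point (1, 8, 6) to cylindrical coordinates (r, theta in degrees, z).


r = sqrt(1^2 + 8^2) = 8.0623
theta = atan2(8, 1) = 82.875 deg
z = 6

r = 8.0623, theta = 82.875 deg, z = 6


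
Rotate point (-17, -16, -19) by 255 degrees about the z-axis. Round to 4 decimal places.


x' = -17*cos(255) - -16*sin(255) = -11.0549
y' = -17*sin(255) + -16*cos(255) = 20.5618
z' = -19

(-11.0549, 20.5618, -19)


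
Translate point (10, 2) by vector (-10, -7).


Translation: (x+dx, y+dy) = (10+-10, 2+-7) = (0, -5)

(0, -5)


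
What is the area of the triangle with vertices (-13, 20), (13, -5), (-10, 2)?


Area = |x1(y2-y3) + x2(y3-y1) + x3(y1-y2)| / 2
= |-13*(-5-2) + 13*(2-20) + -10*(20--5)| / 2
= 196.5

196.5


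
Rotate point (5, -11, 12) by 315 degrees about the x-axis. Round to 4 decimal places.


x' = 5
y' = -11*cos(315) - 12*sin(315) = 0.7071
z' = -11*sin(315) + 12*cos(315) = 16.2635

(5, 0.7071, 16.2635)


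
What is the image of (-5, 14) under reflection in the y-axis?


Reflection across y-axis: (x, y) -> (-x, y)
(-5, 14) -> (5, 14)

(5, 14)


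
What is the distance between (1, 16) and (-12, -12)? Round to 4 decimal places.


d = sqrt((-12-1)^2 + (-12-16)^2) = 30.8707

30.8707


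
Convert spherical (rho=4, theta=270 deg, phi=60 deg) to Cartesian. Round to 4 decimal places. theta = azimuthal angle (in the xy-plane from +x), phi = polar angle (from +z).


x = 4 * sin(60) * cos(270) = 0
y = 4 * sin(60) * sin(270) = -3.4641
z = 4 * cos(60) = 2

(0, -3.4641, 2)


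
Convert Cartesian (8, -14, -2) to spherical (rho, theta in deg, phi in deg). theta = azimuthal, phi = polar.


rho = sqrt(8^2 + (-14)^2 + (-2)^2) = 16.2481
theta = atan2(-14, 8) = 299.7449 deg
phi = acos(-2/16.2481) = 97.0706 deg

rho = 16.2481, theta = 299.7449 deg, phi = 97.0706 deg


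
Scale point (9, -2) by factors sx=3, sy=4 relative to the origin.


Scaling: (x*sx, y*sy) = (9*3, -2*4) = (27, -8)

(27, -8)


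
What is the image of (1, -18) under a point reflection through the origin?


Reflection through origin: (x, y) -> (-x, -y)
(1, -18) -> (-1, 18)

(-1, 18)


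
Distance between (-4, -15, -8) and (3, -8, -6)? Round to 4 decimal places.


d = sqrt((3--4)^2 + (-8--15)^2 + (-6--8)^2) = 10.0995

10.0995


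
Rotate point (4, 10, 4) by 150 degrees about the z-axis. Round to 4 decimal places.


x' = 4*cos(150) - 10*sin(150) = -8.4641
y' = 4*sin(150) + 10*cos(150) = -6.6603
z' = 4

(-8.4641, -6.6603, 4)


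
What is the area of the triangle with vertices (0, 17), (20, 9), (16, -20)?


Area = |x1(y2-y3) + x2(y3-y1) + x3(y1-y2)| / 2
= |0*(9--20) + 20*(-20-17) + 16*(17-9)| / 2
= 306

306


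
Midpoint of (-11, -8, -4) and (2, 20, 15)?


Midpoint = ((-11+2)/2, (-8+20)/2, (-4+15)/2) = (-4.5, 6, 5.5)

(-4.5, 6, 5.5)


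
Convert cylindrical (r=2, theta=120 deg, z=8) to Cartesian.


x = 2 * cos(120) = -1
y = 2 * sin(120) = 1.7321
z = 8

(-1, 1.7321, 8)


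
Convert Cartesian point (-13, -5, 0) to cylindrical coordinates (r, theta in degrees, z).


r = sqrt((-13)^2 + (-5)^2) = 13.9284
theta = atan2(-5, -13) = 201.0375 deg
z = 0

r = 13.9284, theta = 201.0375 deg, z = 0


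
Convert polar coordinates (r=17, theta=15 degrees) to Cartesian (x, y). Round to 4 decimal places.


x = 17 * cos(15) = 16.4207
y = 17 * sin(15) = 4.3999

(16.4207, 4.3999)


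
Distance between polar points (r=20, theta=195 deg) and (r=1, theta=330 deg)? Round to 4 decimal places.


d = sqrt(r1^2 + r2^2 - 2*r1*r2*cos(t2-t1))
d = sqrt(20^2 + 1^2 - 2*20*1*cos(330-195)) = 20.7192

20.7192


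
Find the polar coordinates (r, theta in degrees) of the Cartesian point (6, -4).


r = sqrt(6^2 + (-4)^2) = 7.2111
theta = atan2(-4, 6) = 326.3099 degrees

r = 7.2111, theta = 326.3099 degrees


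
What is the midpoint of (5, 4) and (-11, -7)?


Midpoint = ((5+-11)/2, (4+-7)/2) = (-3, -1.5)

(-3, -1.5)


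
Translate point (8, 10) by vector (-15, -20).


Translation: (x+dx, y+dy) = (8+-15, 10+-20) = (-7, -10)

(-7, -10)


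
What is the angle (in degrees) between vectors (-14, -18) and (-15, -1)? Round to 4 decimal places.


dot = -14*-15 + -18*-1 = 228
|u| = 22.8035, |v| = 15.0333
cos(angle) = 0.6651
angle = 48.3109 degrees

48.3109 degrees


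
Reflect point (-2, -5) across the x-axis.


Reflection across x-axis: (x, y) -> (x, -y)
(-2, -5) -> (-2, 5)

(-2, 5)


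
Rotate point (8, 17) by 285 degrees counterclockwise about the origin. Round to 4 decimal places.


x' = 8*cos(285) - 17*sin(285) = 18.4913
y' = 8*sin(285) + 17*cos(285) = -3.3275

(18.4913, -3.3275)


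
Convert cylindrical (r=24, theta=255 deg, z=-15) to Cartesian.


x = 24 * cos(255) = -6.2117
y = 24 * sin(255) = -23.1822
z = -15

(-6.2117, -23.1822, -15)


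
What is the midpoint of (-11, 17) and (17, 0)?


Midpoint = ((-11+17)/2, (17+0)/2) = (3, 8.5)

(3, 8.5)


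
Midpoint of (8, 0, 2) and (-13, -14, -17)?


Midpoint = ((8+-13)/2, (0+-14)/2, (2+-17)/2) = (-2.5, -7, -7.5)

(-2.5, -7, -7.5)


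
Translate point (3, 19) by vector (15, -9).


Translation: (x+dx, y+dy) = (3+15, 19+-9) = (18, 10)

(18, 10)


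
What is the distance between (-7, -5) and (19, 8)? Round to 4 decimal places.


d = sqrt((19--7)^2 + (8--5)^2) = 29.0689

29.0689


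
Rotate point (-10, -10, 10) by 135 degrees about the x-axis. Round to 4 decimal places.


x' = -10
y' = -10*cos(135) - 10*sin(135) = 0
z' = -10*sin(135) + 10*cos(135) = -14.1421

(-10, 0, -14.1421)


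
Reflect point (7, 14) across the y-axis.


Reflection across y-axis: (x, y) -> (-x, y)
(7, 14) -> (-7, 14)

(-7, 14)


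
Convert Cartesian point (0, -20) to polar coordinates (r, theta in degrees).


r = sqrt(0^2 + (-20)^2) = 20
theta = atan2(-20, 0) = 270 degrees

r = 20, theta = 270 degrees


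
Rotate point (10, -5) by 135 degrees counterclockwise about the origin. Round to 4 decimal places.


x' = 10*cos(135) - -5*sin(135) = -3.5355
y' = 10*sin(135) + -5*cos(135) = 10.6066

(-3.5355, 10.6066)


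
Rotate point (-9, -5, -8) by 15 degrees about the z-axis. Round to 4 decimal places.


x' = -9*cos(15) - -5*sin(15) = -7.3992
y' = -9*sin(15) + -5*cos(15) = -7.159
z' = -8

(-7.3992, -7.159, -8)


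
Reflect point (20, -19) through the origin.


Reflection through origin: (x, y) -> (-x, -y)
(20, -19) -> (-20, 19)

(-20, 19)


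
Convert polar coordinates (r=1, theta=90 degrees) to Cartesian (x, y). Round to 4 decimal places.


x = 1 * cos(90) = 0
y = 1 * sin(90) = 1

(0, 1)


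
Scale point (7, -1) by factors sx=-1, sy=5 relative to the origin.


Scaling: (x*sx, y*sy) = (7*-1, -1*5) = (-7, -5)

(-7, -5)


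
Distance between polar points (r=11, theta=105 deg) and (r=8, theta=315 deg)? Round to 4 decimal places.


d = sqrt(r1^2 + r2^2 - 2*r1*r2*cos(t2-t1))
d = sqrt(11^2 + 8^2 - 2*11*8*cos(315-105)) = 18.369

18.369


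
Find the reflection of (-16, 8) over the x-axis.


Reflection across x-axis: (x, y) -> (x, -y)
(-16, 8) -> (-16, -8)

(-16, -8)


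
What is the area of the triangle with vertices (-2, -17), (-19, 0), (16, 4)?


Area = |x1(y2-y3) + x2(y3-y1) + x3(y1-y2)| / 2
= |-2*(0-4) + -19*(4--17) + 16*(-17-0)| / 2
= 331.5

331.5


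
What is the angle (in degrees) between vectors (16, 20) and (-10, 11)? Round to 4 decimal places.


dot = 16*-10 + 20*11 = 60
|u| = 25.6125, |v| = 14.8661
cos(angle) = 0.1576
angle = 80.9335 degrees

80.9335 degrees


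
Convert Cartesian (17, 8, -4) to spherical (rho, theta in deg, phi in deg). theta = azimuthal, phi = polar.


rho = sqrt(17^2 + 8^2 + (-4)^2) = 19.2094
theta = atan2(8, 17) = 25.2011 deg
phi = acos(-4/19.2094) = 102.0187 deg

rho = 19.2094, theta = 25.2011 deg, phi = 102.0187 deg
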